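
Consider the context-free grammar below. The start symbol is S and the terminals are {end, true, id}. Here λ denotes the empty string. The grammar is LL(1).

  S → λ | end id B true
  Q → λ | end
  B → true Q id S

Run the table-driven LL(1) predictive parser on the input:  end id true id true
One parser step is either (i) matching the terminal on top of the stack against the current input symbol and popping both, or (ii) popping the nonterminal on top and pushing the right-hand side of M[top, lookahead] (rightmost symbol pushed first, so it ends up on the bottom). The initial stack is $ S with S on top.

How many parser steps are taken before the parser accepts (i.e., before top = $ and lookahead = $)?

9

     Stack               Input                  Action
  1  $ S                 end id true id true $  expand S → end id B true
  2  $ true B id end     end id true id true $  match end
  3  $ true B id         id true id true $      match id
  4  $ true B            true id true $         expand B → true Q id S
  5  $ true S id Q true  true id true $         match true
  6  $ true S id Q       id true $              expand Q → λ
  7  $ true S id         id true $              match id
  8  $ true S            true $                 expand S → λ
  9  $ true              true $                 match true
Accept reached after 9 steps.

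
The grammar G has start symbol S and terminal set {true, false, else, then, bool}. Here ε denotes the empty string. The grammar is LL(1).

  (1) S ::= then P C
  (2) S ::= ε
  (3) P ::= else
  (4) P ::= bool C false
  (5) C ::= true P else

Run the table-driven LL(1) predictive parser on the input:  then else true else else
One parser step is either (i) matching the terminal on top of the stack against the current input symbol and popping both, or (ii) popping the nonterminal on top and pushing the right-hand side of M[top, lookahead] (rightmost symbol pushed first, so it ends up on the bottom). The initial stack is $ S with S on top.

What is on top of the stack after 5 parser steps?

true

     Stack       Input                       Action
  1  $ S         then else true else else $  expand S ::= then P C
  2  $ C P then  then else true else else $  match then
  3  $ C P       else true else else $       expand P ::= else
  4  $ C else    else true else else $       match else
  5  $ C         true else else $            expand C ::= true P else
Stack after step 5: $ else P true (top = true).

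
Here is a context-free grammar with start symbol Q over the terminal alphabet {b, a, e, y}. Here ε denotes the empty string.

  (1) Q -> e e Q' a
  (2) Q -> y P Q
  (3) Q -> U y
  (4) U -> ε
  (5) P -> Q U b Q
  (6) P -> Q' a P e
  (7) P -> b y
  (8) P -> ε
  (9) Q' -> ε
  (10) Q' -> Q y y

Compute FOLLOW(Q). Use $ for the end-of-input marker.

FIRST(U): from U->ε we get {ε}. So FIRST(U) = {ε}.
FIRST(Q): from Q->e e Q' a we get {e}; from Q->y P Q we get {y}; from Q->U y we get {y}. So FIRST(Q) = {e, y}.
FIRST(Q'): from Q'->ε we get {ε}; from Q'->Q y y we get {e, y}. So FIRST(Q') = {ε, e, y}.
FIRST(P): from P->Q U b Q we get {e, y}; from P->Q' a P e we get {a, e, y}; from P->b y we get {b}; from P->ε we get {ε}. So FIRST(P) = {ε, a, b, e, y}.
FOLLOW(Q) includes $ since Q is the start symbol.
FOLLOW(U): in Q->U y, U is followed by y with FIRST {y}; in P->Q U b Q, U is followed by b Q with FIRST {b}. Thus FOLLOW(U) = {b, y}.
FOLLOW(P): in Q->y P Q, P is followed by Q with FIRST {e, y}; in P->Q' a P e, P is followed by e with FIRST {e}. Thus FOLLOW(P) = {e, y}.
FOLLOW(Q): in Q->y P Q, the suffix after Q is empty (adds nothing new); in P->Q U b Q (occurrence 1), Q is followed by U b Q with FIRST {b}; in P->Q U b Q (occurrence 2), the suffix after Q is empty, so FOLLOW(Q) ⊇ FOLLOW(P) = {e, y}; in Q'->Q y y, Q is followed by y y with FIRST {y}. Thus FOLLOW(Q) = {$, b, e, y}.
FOLLOW(Q'): in Q->e e Q' a, Q' is followed by a with FIRST {a}; in P->Q' a P e, Q' is followed by a P e with FIRST {a}. Thus FOLLOW(Q') = {a}.

{$, b, e, y}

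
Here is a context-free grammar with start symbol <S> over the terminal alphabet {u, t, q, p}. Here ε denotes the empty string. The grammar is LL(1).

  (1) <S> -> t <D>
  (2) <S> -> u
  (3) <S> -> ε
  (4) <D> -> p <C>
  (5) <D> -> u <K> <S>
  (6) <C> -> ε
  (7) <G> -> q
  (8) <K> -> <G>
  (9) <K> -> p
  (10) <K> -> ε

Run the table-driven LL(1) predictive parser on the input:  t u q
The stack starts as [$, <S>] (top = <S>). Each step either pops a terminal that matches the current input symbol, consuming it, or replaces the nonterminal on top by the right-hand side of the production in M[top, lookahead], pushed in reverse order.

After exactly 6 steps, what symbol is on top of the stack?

q

     Stack        Input    Action
  1  $ <S>        t u q $  expand <S> -> t <D>
  2  $ <D> t      t u q $  match t
  3  $ <D>        u q $    expand <D> -> u <K> <S>
  4  $ <S> <K> u  u q $    match u
  5  $ <S> <K>    q $      expand <K> -> <G>
  6  $ <S> <G>    q $      expand <G> -> q
Stack after step 6: $ <S> q (top = q).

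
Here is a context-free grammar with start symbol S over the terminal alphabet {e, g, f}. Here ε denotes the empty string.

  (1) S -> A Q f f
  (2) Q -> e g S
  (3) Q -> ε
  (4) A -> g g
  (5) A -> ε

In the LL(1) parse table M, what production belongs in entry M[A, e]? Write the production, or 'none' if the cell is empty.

FIRST(Q): from Q->e g S we get {e}; from Q->ε we get {ε}. So FIRST(Q) = {ε, e}.
FIRST(A): from A->g g we get {g}; from A->ε we get {ε}. So FIRST(A) = {ε, g}.
FIRST(S): from S->A Q f f we get {e, f, g}. So FIRST(S) = {e, f, g}.
FOLLOW(S) includes $ since S is the start symbol.
FOLLOW(A): in S->A Q f f, A is followed by Q f f with FIRST {e, f}. Thus FOLLOW(A) = {e, f}.
For A -> g g: FIRST(g g) = {g}, so it goes in M[A, t] for t ∈ {g}.
For A -> ε: FIRST(ε) = {ε}, so it goes in M[A, t] for t ∈ {}; since ε ∈ FIRST, also for every t ∈ FOLLOW(A) = {e, f}.

A -> ε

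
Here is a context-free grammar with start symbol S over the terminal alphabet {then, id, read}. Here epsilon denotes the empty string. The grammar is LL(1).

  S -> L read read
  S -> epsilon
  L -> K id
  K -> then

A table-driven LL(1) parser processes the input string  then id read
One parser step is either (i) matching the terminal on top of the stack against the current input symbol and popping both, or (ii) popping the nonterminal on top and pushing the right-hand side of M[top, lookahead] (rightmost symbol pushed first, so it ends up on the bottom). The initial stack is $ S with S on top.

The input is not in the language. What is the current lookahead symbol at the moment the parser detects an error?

$

step 1: stack=$ S  input=then id read $  — expand S -> L read read
step 2: stack=$ read read L  input=then id read $  — expand L -> K id
step 3: stack=$ read read id K  input=then id read $  — expand K -> then
step 4: stack=$ read read id then  input=then id read $  — match then
step 5: stack=$ read read id  input=id read $  — match id
step 6: stack=$ read read  input=read $  — match read
step 7: stack=$ read  input=$  — error: top is terminal read but lookahead is $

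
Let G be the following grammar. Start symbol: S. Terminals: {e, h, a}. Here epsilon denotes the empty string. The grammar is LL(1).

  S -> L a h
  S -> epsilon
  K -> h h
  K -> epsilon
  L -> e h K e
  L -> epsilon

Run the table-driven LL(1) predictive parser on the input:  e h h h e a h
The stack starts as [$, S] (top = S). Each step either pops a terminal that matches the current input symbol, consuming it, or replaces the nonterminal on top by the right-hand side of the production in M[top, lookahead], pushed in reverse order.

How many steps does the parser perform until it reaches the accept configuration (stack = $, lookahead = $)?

      Stack          Input            Action
   1  $ S            e h h h e a h $  expand S -> L a h
   2  $ h a L        e h h h e a h $  expand L -> e h K e
   3  $ h a e K h e  e h h h e a h $  match e
   4  $ h a e K h    h h h e a h $    match h
   5  $ h a e K      h h e a h $      expand K -> h h
   6  $ h a e h h    h h e a h $      match h
   7  $ h a e h      h e a h $        match h
   8  $ h a e        e a h $          match e
   9  $ h a          a h $            match a
  10  $ h            h $              match h
Accept reached after 10 steps.

10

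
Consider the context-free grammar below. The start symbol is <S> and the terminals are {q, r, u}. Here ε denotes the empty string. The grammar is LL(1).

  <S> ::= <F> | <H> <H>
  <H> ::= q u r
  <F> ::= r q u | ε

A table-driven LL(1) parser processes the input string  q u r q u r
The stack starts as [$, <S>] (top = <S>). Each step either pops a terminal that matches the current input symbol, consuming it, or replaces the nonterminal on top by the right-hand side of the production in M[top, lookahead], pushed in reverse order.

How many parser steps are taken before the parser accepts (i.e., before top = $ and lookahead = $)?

     Stack        Input          Action
  1  $ <S>        q u r q u r $  expand <S> ::= <H> <H>
  2  $ <H> <H>    q u r q u r $  expand <H> ::= q u r
  3  $ <H> r u q  q u r q u r $  match q
  4  $ <H> r u    u r q u r $    match u
  5  $ <H> r      r q u r $      match r
  6  $ <H>        q u r $        expand <H> ::= q u r
  7  $ r u q      q u r $        match q
  8  $ r u        u r $          match u
  9  $ r          r $            match r
Accept reached after 9 steps.

9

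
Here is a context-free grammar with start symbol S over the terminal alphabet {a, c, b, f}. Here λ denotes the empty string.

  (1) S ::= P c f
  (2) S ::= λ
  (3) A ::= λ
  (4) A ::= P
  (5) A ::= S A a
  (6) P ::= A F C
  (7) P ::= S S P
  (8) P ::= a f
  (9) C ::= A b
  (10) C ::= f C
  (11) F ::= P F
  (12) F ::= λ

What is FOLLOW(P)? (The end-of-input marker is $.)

FIRST(S) = {λ, a, b, f}  (via P c f)
FIRST(A) = {λ, a, b, f}  (via P, S A a)
FIRST(C) = {a, b, f}  (via A b)
FIRST(P) = {a, b, f}  (via A F C, S S P)
FIRST(F) = {λ, a, b, f}  (via P F)
FOLLOW(S) includes $ since S is the start symbol.
FOLLOW(S): in A::=S A a, S is followed by A a with FIRST {a, b, f}; in P::=S S P (occurrence 1), S is followed by S P with FIRST {a, b, f}; in P::=S S P (occurrence 2), S is followed by P with FIRST {a, b, f}. Thus FOLLOW(S) = {$, a, b, f}.
FOLLOW(A): in A::=S A a, A is followed by a with FIRST {a}; in P::=A F C, A is followed by F C with FIRST {a, b, f}; in C::=A b, A is followed by b with FIRST {b}. Thus FOLLOW(A) = {a, b, f}.
FOLLOW(F): in P::=A F C, F is followed by C with FIRST {a, b, f}; in F::=P F, the suffix after F is empty (adds nothing new). Thus FOLLOW(F) = {a, b, f}.
FOLLOW(P): in S::=P c f, P is followed by c f with FIRST {c}; in A::=P, the suffix after P is empty, so FOLLOW(P) ⊇ FOLLOW(A) = {a, b, f}; in P::=S S P, the suffix after P is empty (adds nothing new); in F::=P F, P is followed by F with FIRST {λ, a, b, f}; in F::=P F, the suffix after P is nullable, so FOLLOW(P) ⊇ FOLLOW(F) = {a, b, f}. Thus FOLLOW(P) = {a, b, c, f}.
FOLLOW(C): in P::=A F C, the suffix after C is empty, so FOLLOW(C) ⊇ FOLLOW(P) = {a, b, c, f}; in C::=f C, the suffix after C is empty (adds nothing new). Thus FOLLOW(C) = {a, b, c, f}.

{a, b, c, f}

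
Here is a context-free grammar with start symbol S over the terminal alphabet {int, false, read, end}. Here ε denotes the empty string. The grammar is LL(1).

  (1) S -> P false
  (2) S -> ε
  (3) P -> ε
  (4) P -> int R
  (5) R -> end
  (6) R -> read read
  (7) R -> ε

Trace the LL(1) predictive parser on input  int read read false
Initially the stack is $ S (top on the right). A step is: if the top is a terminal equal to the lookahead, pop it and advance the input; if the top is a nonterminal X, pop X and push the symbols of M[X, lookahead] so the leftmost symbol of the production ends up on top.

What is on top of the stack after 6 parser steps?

false

     Stack              Input                  Action
  1  $ S                int read read false $  expand S -> P false
  2  $ false P          int read read false $  expand P -> int R
  3  $ false R int      int read read false $  match int
  4  $ false R          read read false $      expand R -> read read
  5  $ false read read  read read false $      match read
  6  $ false read       read false $           match read
Stack after step 6: $ false (top = false).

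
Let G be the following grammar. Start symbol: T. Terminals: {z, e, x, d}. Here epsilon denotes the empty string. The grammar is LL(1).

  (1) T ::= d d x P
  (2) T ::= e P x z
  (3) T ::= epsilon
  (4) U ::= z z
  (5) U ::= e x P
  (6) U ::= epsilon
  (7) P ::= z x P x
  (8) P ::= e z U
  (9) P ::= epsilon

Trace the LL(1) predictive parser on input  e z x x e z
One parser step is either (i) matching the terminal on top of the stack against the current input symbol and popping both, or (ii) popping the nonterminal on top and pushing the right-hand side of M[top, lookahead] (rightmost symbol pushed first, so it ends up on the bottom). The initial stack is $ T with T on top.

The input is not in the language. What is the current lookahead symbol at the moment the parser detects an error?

e

     Stack          Input          Action
  1  $ T            e z x x e z $  expand T ::= e P x z
  2  $ z x P e      e z x x e z $  match e
  3  $ z x P        z x x e z $    expand P ::= z x P x
  4  $ z x x P x z  z x x e z $    match z
  5  $ z x x P x    x x e z $      match x
  6  $ z x x P      x e z $        expand P ::= epsilon
  7  $ z x x        x e z $        match x
  8  $ z x          e z $          error: top is terminal x but lookahead is e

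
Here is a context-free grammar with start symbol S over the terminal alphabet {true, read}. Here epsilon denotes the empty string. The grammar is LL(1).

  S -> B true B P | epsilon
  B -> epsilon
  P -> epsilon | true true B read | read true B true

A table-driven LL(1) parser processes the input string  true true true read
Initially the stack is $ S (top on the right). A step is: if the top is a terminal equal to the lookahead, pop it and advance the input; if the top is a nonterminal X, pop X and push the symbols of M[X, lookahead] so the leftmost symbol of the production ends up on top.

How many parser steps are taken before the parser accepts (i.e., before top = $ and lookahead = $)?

     Stack               Input                  Action
  1  $ S                 true true true read $  expand S -> B true B P
  2  $ P B true B        true true true read $  expand B -> epsilon
  3  $ P B true          true true true read $  match true
  4  $ P B               true true read $       expand B -> epsilon
  5  $ P                 true true read $       expand P -> true true B read
  6  $ read B true true  true true read $       match true
  7  $ read B true       true read $            match true
  8  $ read B            read $                 expand B -> epsilon
  9  $ read              read $                 match read
Accept reached after 9 steps.

9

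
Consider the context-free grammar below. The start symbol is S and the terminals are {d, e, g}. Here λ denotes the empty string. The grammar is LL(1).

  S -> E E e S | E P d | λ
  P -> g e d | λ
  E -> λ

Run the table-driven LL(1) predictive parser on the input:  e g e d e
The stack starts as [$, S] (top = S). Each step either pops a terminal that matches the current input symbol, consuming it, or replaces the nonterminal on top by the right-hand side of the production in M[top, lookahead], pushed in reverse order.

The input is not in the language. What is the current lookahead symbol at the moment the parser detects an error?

e

      Stack      Input        Action
   1  $ S        e g e d e $  expand S -> E E e S
   2  $ S e E E  e g e d e $  expand E -> λ
   3  $ S e E    e g e d e $  expand E -> λ
   4  $ S e      e g e d e $  match e
   5  $ S        g e d e $    expand S -> E P d
   6  $ d P E    g e d e $    expand E -> λ
   7  $ d P      g e d e $    expand P -> g e d
   8  $ d d e g  g e d e $    match g
   9  $ d d e    e d e $      match e
  10  $ d d      d e $        match d
  11  $ d        e $          error: top is terminal d but lookahead is e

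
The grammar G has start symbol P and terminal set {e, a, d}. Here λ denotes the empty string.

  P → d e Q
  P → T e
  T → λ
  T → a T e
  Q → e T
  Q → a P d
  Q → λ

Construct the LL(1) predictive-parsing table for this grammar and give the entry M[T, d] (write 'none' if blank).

T → λ

FIRST(T) = {λ, a}
FIRST(Q) = {λ, a, e}
FIRST(P) = {a, d, e}  (via T e)
FOLLOW(P) includes $ since P is the start symbol.
FOLLOW(Q): in P→d e Q, the suffix after Q is empty, so FOLLOW(Q) ⊇ FOLLOW(P) = {$, d}. Thus FOLLOW(Q) = {$, d}.
FOLLOW(T): in P→T e, T is followed by e with FIRST {e}; in T→a T e, T is followed by e with FIRST {e}; in Q→e T, the suffix after T is empty, so FOLLOW(T) ⊇ FOLLOW(Q) = {$, d}. Thus FOLLOW(T) = {$, d, e}.
For T → λ: FIRST(λ) = {λ}, so it goes in M[T, t] for t ∈ {}; since λ ∈ FIRST, also for every t ∈ FOLLOW(T) = {$, d, e}.
For T → a T e: FIRST(a T e) = {a}, so it goes in M[T, t] for t ∈ {a}.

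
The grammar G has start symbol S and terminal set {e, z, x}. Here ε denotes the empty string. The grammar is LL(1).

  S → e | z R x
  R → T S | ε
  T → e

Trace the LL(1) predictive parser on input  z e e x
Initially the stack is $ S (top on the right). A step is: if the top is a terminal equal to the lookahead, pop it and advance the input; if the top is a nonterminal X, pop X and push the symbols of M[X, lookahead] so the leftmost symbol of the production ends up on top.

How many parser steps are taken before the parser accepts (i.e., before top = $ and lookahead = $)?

step 1: stack=$ S  input=z e e x $  — expand S → z R x
step 2: stack=$ x R z  input=z e e x $  — match z
step 3: stack=$ x R  input=e e x $  — expand R → T S
step 4: stack=$ x S T  input=e e x $  — expand T → e
step 5: stack=$ x S e  input=e e x $  — match e
step 6: stack=$ x S  input=e x $  — expand S → e
step 7: stack=$ x e  input=e x $  — match e
step 8: stack=$ x  input=x $  — match x
Accept reached after 8 steps.

8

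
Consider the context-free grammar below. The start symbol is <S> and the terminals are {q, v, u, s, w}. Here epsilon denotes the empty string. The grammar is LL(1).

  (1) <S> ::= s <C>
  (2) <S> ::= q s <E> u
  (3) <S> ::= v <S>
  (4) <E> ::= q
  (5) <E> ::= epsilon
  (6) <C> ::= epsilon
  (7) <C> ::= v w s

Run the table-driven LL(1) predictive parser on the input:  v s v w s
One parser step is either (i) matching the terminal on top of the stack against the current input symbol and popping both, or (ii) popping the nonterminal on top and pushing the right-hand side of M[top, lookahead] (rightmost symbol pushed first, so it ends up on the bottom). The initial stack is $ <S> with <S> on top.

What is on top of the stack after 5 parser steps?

     Stack    Input        Action
  1  $ <S>    v s v w s $  expand <S> ::= v <S>
  2  $ <S> v  v s v w s $  match v
  3  $ <S>    s v w s $    expand <S> ::= s <C>
  4  $ <C> s  s v w s $    match s
  5  $ <C>    v w s $      expand <C> ::= v w s
Stack after step 5: $ s w v (top = v).

v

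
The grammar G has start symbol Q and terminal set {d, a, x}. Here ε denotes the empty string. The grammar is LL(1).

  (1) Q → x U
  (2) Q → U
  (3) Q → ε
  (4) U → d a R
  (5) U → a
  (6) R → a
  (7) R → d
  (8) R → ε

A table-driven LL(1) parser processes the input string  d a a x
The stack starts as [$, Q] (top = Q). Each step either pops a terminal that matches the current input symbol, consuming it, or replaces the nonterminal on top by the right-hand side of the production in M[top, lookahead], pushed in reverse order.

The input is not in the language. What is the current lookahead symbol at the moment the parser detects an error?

     Stack    Input      Action
  1  $ Q      d a a x $  expand Q → U
  2  $ U      d a a x $  expand U → d a R
  3  $ R a d  d a a x $  match d
  4  $ R a    a a x $    match a
  5  $ R      a x $      expand R → a
  6  $ a      a x $      match a
  7  $        x $        error: stack empty but input remains

x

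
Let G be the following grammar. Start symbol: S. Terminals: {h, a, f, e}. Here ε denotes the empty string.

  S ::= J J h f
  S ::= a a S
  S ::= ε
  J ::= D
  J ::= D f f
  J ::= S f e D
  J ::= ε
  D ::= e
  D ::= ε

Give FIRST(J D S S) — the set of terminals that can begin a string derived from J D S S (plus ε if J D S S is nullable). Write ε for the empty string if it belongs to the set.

{ε, a, e, f, h}

FIRST(D): from D::=e we get {e}; from D::=ε we get {ε}. So FIRST(D) = {ε, e}.
FIRST(S): from S::=J J h f we get {a, e, f, h}; from S::=a a S we get {a}; from S::=ε we get {ε}. So FIRST(S) = {ε, a, e, f, h}.
FIRST(J): from J::=D we get {ε, e}; from J::=D f f we get {e, f}; from J::=S f e D we get {a, e, f, h}; from J::=ε we get {ε}. So FIRST(J) = {ε, a, e, f, h}.
FIRST(J D S S): take FIRST of each symbol in turn, carrying on past any symbol whose FIRST contains ε; result {ε, a, e, f, h}.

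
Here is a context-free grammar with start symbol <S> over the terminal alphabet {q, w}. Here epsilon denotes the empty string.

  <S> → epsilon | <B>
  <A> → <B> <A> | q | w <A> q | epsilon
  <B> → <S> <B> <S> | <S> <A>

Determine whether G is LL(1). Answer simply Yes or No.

No

FIRST(<S>) = {epsilon, q, w}
FIRST(<A>) = {epsilon, q, w}
FIRST(<B>) = {epsilon, q, w}
FOLLOW(<S>) = {$, q, w}
FOLLOW(<A>) = {$, q, w}
FOLLOW(<B>) = {$, q, w}
Cell M[<A>, $] receives both <A> → <B> <A> and <A> → epsilon — the grammar is not LL(1).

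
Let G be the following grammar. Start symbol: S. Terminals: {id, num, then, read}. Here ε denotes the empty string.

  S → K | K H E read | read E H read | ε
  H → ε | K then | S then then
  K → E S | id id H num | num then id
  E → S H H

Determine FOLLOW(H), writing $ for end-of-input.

FIRST(S) = {ε, id, num, read, then}  (via K, K H E read)
FIRST(H) = {ε, id, num, read, then}  (via K then, S then then)
FIRST(E) = {ε, id, num, read, then}  (via S H H)
FIRST(K) = {ε, id, num, read, then}  (via E S)
FOLLOW(S) includes $ since S is the start symbol.
FOLLOW(S): in H→S then then, S is followed by then then with FIRST {then}; in K→E S, the suffix after S is empty, so FOLLOW(S) ⊇ FOLLOW(K) = {$, id, num, read, then}; in E→S H H, S is followed by H H with FIRST {ε, id, num, read, then}; in E→S H H, the suffix after S is nullable, so FOLLOW(S) ⊇ FOLLOW(E) = {$, id, num, read, then}. Thus FOLLOW(S) = {$, id, num, read, then}.
FOLLOW(K): in S→K, the suffix after K is empty, so FOLLOW(K) ⊇ FOLLOW(S) = {$, id, num, read, then}; in S→K H E read, K is followed by H E read with FIRST {id, num, read, then}; in H→K then, K is followed by then with FIRST {then}. Thus FOLLOW(K) = {$, id, num, read, then}.
FOLLOW(E): in S→K H E read, E is followed by read with FIRST {read}; in S→read E H read, E is followed by H read with FIRST {id, num, read, then}; in K→E S, E is followed by S with FIRST {ε, id, num, read, then}; in K→E S, the suffix after E is nullable, so FOLLOW(E) ⊇ FOLLOW(K) = {$, id, num, read, then}. Thus FOLLOW(E) = {$, id, num, read, then}.
FOLLOW(H): in S→K H E read, H is followed by E read with FIRST {id, num, read, then}; in S→read E H read, H is followed by read with FIRST {read}; in K→id id H num, H is followed by num with FIRST {num}; in E→S H H (occurrence 1), H is followed by H with FIRST {ε, id, num, read, then}; in E→S H H (occurrence 1), the suffix after H is nullable, so FOLLOW(H) ⊇ FOLLOW(E) = {$, id, num, read, then}; in E→S H H (occurrence 2), the suffix after H is empty, so FOLLOW(H) ⊇ FOLLOW(E) = {$, id, num, read, then}. Thus FOLLOW(H) = {$, id, num, read, then}.

{$, id, num, read, then}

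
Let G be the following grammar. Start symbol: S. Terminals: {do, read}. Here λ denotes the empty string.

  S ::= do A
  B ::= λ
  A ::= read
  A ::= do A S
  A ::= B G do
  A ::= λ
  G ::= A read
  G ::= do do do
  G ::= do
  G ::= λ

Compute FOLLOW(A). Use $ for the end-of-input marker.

FIRST(S) = {do}
FIRST(B) = {λ}
FIRST(A) = {λ, do, read}  (via B G do)
FIRST(G) = {λ, do, read}  (via A read)
FOLLOW(S) includes $ since S is the start symbol.
FOLLOW(B): in A::=B G do, B is followed by G do with FIRST {do, read}. Thus FOLLOW(B) = {do, read}.
FOLLOW(G): in A::=B G do, G is followed by do with FIRST {do}. Thus FOLLOW(G) = {do}.
FOLLOW(S): in A::=do A S, the suffix after S is empty, so FOLLOW(S) ⊇ FOLLOW(A) = {$, do, read}. Thus FOLLOW(S) = {$, do, read}.
FOLLOW(A): in S::=do A, the suffix after A is empty, so FOLLOW(A) ⊇ FOLLOW(S) = {$, do, read}; in A::=do A S, A is followed by S with FIRST {do}; in G::=A read, A is followed by read with FIRST {read}. Thus FOLLOW(A) = {$, do, read}.

{$, do, read}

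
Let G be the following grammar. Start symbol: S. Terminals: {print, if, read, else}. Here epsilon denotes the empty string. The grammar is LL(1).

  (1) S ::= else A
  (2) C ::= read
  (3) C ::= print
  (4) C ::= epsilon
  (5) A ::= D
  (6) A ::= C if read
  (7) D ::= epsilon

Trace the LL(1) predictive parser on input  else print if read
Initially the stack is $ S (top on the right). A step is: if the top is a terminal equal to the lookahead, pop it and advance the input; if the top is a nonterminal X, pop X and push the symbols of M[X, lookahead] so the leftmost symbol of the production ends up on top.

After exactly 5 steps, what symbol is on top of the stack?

     Stack            Input                 Action
  1  $ S              else print if read $  expand S ::= else A
  2  $ A else         else print if read $  match else
  3  $ A              print if read $       expand A ::= C if read
  4  $ read if C      print if read $       expand C ::= print
  5  $ read if print  print if read $       match print
Stack after step 5: $ read if (top = if).

if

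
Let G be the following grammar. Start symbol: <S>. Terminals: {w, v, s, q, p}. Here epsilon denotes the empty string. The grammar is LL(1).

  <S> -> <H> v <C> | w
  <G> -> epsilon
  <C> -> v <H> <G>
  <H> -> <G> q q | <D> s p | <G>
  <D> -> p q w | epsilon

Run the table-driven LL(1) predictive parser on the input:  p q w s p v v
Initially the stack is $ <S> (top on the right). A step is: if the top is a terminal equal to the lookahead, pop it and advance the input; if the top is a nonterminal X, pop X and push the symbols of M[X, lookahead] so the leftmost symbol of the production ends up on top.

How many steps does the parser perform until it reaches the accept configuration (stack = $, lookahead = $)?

      Stack              Input            Action
   1  $ <S>              p q w s p v v $  expand <S> -> <H> v <C>
   2  $ <C> v <H>        p q w s p v v $  expand <H> -> <D> s p
   3  $ <C> v p s <D>    p q w s p v v $  expand <D> -> p q w
   4  $ <C> v p s w q p  p q w s p v v $  match p
   5  $ <C> v p s w q    q w s p v v $    match q
   6  $ <C> v p s w      w s p v v $      match w
   7  $ <C> v p s        s p v v $        match s
   8  $ <C> v p          p v v $          match p
   9  $ <C> v            v v $            match v
  10  $ <C>              v $              expand <C> -> v <H> <G>
  11  $ <G> <H> v        v $              match v
  12  $ <G> <H>          $                expand <H> -> <G>
  13  $ <G> <G>          $                expand <G> -> epsilon
  14  $ <G>              $                expand <G> -> epsilon
Accept reached after 14 steps.

14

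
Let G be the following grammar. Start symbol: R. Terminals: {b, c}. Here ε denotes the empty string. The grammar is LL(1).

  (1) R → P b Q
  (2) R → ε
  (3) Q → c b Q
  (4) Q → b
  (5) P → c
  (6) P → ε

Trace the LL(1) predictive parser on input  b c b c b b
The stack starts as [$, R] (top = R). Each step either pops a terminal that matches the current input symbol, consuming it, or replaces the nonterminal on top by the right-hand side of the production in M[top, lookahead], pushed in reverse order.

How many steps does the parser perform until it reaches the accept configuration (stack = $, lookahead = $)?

step 1: stack=$ R  input=b c b c b b $  — expand R → P b Q
step 2: stack=$ Q b P  input=b c b c b b $  — expand P → ε
step 3: stack=$ Q b  input=b c b c b b $  — match b
step 4: stack=$ Q  input=c b c b b $  — expand Q → c b Q
step 5: stack=$ Q b c  input=c b c b b $  — match c
step 6: stack=$ Q b  input=b c b b $  — match b
step 7: stack=$ Q  input=c b b $  — expand Q → c b Q
step 8: stack=$ Q b c  input=c b b $  — match c
step 9: stack=$ Q b  input=b b $  — match b
step 10: stack=$ Q  input=b $  — expand Q → b
step 11: stack=$ b  input=b $  — match b
Accept reached after 11 steps.

11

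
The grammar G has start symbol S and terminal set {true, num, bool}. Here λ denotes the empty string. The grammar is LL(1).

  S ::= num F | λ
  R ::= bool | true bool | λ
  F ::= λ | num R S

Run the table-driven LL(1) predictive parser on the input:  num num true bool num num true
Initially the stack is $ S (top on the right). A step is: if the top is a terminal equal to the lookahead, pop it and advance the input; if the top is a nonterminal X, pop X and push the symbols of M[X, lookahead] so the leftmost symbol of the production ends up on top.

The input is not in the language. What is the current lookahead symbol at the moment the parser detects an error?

step 1: stack=$ S  input=num num true bool num num true $  — expand S ::= num F
step 2: stack=$ F num  input=num num true bool num num true $  — match num
step 3: stack=$ F  input=num true bool num num true $  — expand F ::= num R S
step 4: stack=$ S R num  input=num true bool num num true $  — match num
step 5: stack=$ S R  input=true bool num num true $  — expand R ::= true bool
step 6: stack=$ S bool true  input=true bool num num true $  — match true
step 7: stack=$ S bool  input=bool num num true $  — match bool
step 8: stack=$ S  input=num num true $  — expand S ::= num F
step 9: stack=$ F num  input=num num true $  — match num
step 10: stack=$ F  input=num true $  — expand F ::= num R S
step 11: stack=$ S R num  input=num true $  — match num
step 12: stack=$ S R  input=true $  — expand R ::= true bool
step 13: stack=$ S bool true  input=true $  — match true
step 14: stack=$ S bool  input=$  — error: top is terminal bool but lookahead is $

$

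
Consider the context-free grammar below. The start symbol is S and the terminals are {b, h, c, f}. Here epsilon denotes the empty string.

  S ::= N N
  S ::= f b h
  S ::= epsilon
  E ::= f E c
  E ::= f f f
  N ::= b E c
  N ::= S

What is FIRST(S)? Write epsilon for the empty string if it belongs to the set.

{epsilon, b, f}

FIRST(E): from E::=f E c we get {f}; from E::=f f f we get {f}. So FIRST(E) = {f}.
FIRST(S): from S::=N N we get {epsilon, b, f}; from S::=f b h we get {f}; from S::=epsilon we get {epsilon}. So FIRST(S) = {epsilon, b, f}.
FIRST(N): from N::=b E c we get {b}; from N::=S we get {epsilon, b, f}. So FIRST(N) = {epsilon, b, f}.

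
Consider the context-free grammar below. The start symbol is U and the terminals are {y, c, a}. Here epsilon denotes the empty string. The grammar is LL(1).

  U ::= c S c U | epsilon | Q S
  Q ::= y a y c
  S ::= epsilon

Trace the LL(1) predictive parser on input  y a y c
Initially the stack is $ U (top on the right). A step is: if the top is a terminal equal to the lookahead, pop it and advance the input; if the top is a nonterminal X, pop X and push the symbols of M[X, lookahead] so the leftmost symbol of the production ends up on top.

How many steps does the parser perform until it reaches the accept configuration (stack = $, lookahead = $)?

step 1: stack=$ U  input=y a y c $  — expand U ::= Q S
step 2: stack=$ S Q  input=y a y c $  — expand Q ::= y a y c
step 3: stack=$ S c y a y  input=y a y c $  — match y
step 4: stack=$ S c y a  input=a y c $  — match a
step 5: stack=$ S c y  input=y c $  — match y
step 6: stack=$ S c  input=c $  — match c
step 7: stack=$ S  input=$  — expand S ::= epsilon
Accept reached after 7 steps.

7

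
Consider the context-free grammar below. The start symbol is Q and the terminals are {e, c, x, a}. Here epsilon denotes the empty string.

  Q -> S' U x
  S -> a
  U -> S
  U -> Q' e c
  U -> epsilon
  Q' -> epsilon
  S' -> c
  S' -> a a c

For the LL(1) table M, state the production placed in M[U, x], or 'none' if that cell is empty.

U -> epsilon

FIRST(S): from S->a we get {a}. So FIRST(S) = {a}.
FIRST(Q'): from Q'->epsilon we get {epsilon}. So FIRST(Q') = {epsilon}.
FIRST(S'): from S'->c we get {c}; from S'->a a c we get {a}. So FIRST(S') = {a, c}.
FIRST(Q): from Q->S' U x we get {a, c}. So FIRST(Q) = {a, c}.
FIRST(U): from U->S we get {a}; from U->Q' e c we get {e}; from U->epsilon we get {epsilon}. So FIRST(U) = {epsilon, a, e}.
FOLLOW(Q) includes $ since Q is the start symbol.
FOLLOW(U): in Q->S' U x, U is followed by x with FIRST {x}. Thus FOLLOW(U) = {x}.
For U -> S: FIRST(S) = {a}, so it goes in M[U, t] for t ∈ {a}.
For U -> Q' e c: FIRST(Q' e c) = {e}, so it goes in M[U, t] for t ∈ {e}.
For U -> epsilon: FIRST(epsilon) = {epsilon}, so it goes in M[U, t] for t ∈ {}; since epsilon ∈ FIRST, also for every t ∈ FOLLOW(U) = {x}.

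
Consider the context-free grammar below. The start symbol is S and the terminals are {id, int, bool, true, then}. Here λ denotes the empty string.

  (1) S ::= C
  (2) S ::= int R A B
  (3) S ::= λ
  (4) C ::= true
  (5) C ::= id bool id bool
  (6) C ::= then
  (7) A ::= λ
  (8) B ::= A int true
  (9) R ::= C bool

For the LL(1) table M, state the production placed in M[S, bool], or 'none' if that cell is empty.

FIRST(C) = {id, then, true}
FIRST(A) = {λ}
FIRST(S) = {λ, id, int, then, true}  (via C)
FIRST(B) = {int}  (via A int true)
FIRST(R) = {id, then, true}  (via C bool)
FOLLOW(S) includes $ since S is the start symbol.
FOLLOW(S): S appears on no right-hand side. Thus FOLLOW(S) = {$}.
For S ::= C: FIRST(C) = {id, then, true}, so it goes in M[S, t] for t ∈ {id, then, true}.
For S ::= int R A B: FIRST(int R A B) = {int}, so it goes in M[S, t] for t ∈ {int}.
For S ::= λ: FIRST(λ) = {λ}, so it goes in M[S, t] for t ∈ {}; since λ ∈ FIRST, also for every t ∈ FOLLOW(S) = {$}.
None of these place a production in M[S, bool].

none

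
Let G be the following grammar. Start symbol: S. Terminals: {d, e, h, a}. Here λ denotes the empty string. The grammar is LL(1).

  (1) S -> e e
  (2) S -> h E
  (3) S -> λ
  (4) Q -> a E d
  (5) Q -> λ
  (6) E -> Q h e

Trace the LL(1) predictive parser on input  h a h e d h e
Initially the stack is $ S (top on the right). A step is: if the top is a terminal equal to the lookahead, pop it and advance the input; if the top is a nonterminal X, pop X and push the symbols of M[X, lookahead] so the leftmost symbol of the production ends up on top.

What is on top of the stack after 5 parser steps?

E

step 1: stack=$ S  input=h a h e d h e $  — expand S -> h E
step 2: stack=$ E h  input=h a h e d h e $  — match h
step 3: stack=$ E  input=a h e d h e $  — expand E -> Q h e
step 4: stack=$ e h Q  input=a h e d h e $  — expand Q -> a E d
step 5: stack=$ e h d E a  input=a h e d h e $  — match a
Stack after step 5: $ e h d E (top = E).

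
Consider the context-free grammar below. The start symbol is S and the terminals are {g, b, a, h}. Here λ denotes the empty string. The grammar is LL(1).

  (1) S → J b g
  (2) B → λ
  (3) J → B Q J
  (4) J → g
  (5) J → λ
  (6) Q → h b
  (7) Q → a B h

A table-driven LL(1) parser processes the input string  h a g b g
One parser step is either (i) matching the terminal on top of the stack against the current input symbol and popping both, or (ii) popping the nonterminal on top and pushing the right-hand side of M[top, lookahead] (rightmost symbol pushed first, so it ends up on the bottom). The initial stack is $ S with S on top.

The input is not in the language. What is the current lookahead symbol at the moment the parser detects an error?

step 1: stack=$ S  input=h a g b g $  — expand S → J b g
step 2: stack=$ g b J  input=h a g b g $  — expand J → B Q J
step 3: stack=$ g b J Q B  input=h a g b g $  — expand B → λ
step 4: stack=$ g b J Q  input=h a g b g $  — expand Q → h b
step 5: stack=$ g b J b h  input=h a g b g $  — match h
step 6: stack=$ g b J b  input=a g b g $  — error: top is terminal b but lookahead is a

a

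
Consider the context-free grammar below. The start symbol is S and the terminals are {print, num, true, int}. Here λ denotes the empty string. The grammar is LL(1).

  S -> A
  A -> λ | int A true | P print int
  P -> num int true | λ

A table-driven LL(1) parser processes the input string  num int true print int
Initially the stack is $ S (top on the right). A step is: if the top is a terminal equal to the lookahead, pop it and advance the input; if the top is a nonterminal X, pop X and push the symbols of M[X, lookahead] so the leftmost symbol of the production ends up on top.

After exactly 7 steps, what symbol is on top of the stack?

step 1: stack=$ S  input=num int true print int $  — expand S -> A
step 2: stack=$ A  input=num int true print int $  — expand A -> P print int
step 3: stack=$ int print P  input=num int true print int $  — expand P -> num int true
step 4: stack=$ int print true int num  input=num int true print int $  — match num
step 5: stack=$ int print true int  input=int true print int $  — match int
step 6: stack=$ int print true  input=true print int $  — match true
step 7: stack=$ int print  input=print int $  — match print
Stack after step 7: $ int (top = int).

int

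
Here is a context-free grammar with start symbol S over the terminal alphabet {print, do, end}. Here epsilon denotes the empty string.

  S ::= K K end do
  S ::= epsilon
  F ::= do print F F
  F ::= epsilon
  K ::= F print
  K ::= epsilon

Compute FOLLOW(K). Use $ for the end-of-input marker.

FIRST(F) = {epsilon, do}
FIRST(K) = {epsilon, do, print}  (via F print)
FIRST(S) = {epsilon, do, end, print}  (via K K end do)
FOLLOW(S) includes $ since S is the start symbol.
FOLLOW(S): S appears on no right-hand side. Thus FOLLOW(S) = {$}.
FOLLOW(F): in F::=do print F F (occurrence 1), F is followed by F with FIRST {epsilon, do}; in F::=do print F F (occurrence 1), the suffix after F is nullable (adds nothing new); in F::=do print F F (occurrence 2), the suffix after F is empty (adds nothing new); in K::=F print, F is followed by print with FIRST {print}. Thus FOLLOW(F) = {do, print}.
FOLLOW(K): in S::=K K end do (occurrence 1), K is followed by K end do with FIRST {do, end, print}; in S::=K K end do (occurrence 2), K is followed by end do with FIRST {end}. Thus FOLLOW(K) = {do, end, print}.

{do, end, print}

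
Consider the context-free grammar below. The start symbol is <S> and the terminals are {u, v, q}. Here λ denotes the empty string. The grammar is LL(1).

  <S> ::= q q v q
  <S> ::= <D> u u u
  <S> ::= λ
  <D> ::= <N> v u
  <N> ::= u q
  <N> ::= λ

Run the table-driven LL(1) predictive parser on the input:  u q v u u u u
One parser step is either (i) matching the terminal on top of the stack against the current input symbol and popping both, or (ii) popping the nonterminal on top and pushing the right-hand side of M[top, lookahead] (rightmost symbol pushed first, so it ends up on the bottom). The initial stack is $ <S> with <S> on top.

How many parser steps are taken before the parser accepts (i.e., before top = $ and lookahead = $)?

10

      Stack            Input            Action
   1  $ <S>            u q v u u u u $  expand <S> ::= <D> u u u
   2  $ u u u <D>      u q v u u u u $  expand <D> ::= <N> v u
   3  $ u u u u v <N>  u q v u u u u $  expand <N> ::= u q
   4  $ u u u u v q u  u q v u u u u $  match u
   5  $ u u u u v q    q v u u u u $    match q
   6  $ u u u u v      v u u u u $      match v
   7  $ u u u u        u u u u $        match u
   8  $ u u u          u u u $          match u
   9  $ u u            u u $            match u
  10  $ u              u $              match u
Accept reached after 10 steps.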